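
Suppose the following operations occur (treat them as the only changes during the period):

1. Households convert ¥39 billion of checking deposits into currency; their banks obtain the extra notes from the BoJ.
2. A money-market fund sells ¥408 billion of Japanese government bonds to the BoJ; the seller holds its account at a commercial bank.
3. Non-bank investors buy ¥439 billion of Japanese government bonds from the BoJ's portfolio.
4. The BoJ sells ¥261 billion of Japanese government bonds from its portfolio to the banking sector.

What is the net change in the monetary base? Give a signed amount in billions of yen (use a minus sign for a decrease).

-¥292 billion

Currency withdrawal ¥39 billion: just a shift between currency and reserves — both are base money → 0.
Asset purchase (from non-banks) ¥408 billion: BoJ balance sheet expands → +¥408B.
Asset sale (to non-banks) ¥439 billion: BoJ balance sheet contracts → −¥439B.
OMO sale (to banks) ¥261 billion: BoJ balance sheet contracts → −¥261B.
Net: 0 + 408 − 439 − 261 = -¥292 billion.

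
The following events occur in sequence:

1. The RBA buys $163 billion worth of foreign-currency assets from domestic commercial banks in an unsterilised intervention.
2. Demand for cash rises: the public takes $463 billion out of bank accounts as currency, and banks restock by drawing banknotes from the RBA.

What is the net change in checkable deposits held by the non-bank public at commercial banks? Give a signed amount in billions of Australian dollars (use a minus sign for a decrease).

FX purchase $163 billion: the counterparty is a bank, so public deposits are unchanged → 0.
Currency withdrawal $463 billion: non-bank counterparties' bank balances fall → −$463B.
Net: 0 − 463 = -$463 billion.

-$463 billion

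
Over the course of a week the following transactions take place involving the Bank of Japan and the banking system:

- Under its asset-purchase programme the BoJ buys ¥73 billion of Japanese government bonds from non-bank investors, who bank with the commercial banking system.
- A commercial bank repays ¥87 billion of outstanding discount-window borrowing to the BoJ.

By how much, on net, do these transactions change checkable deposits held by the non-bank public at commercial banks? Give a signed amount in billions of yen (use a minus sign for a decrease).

BoJ balance sheet:
  Assets:      Securities +¥73B, Loans to banks −¥87B
  Liabilities: Bank reserves −¥14B
Commercial banking system:
  Assets:      Reserves at CB −¥14B
  Liabilities: Checkable deposits +¥73B, Borrowings from CB −¥87B
So the change in checkable deposits held by the non-bank public at commercial banks is +¥73 billion.

+¥73 billion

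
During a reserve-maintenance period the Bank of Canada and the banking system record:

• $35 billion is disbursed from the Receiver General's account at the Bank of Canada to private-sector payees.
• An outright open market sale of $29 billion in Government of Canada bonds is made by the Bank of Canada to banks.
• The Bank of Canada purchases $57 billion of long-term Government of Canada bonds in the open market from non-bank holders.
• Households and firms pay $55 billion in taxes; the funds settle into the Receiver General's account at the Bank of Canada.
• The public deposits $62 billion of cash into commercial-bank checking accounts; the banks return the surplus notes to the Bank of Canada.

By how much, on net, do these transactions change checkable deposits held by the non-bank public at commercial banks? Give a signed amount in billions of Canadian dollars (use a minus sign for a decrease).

+$99 billion

Bank of Canada balance sheet:
  Assets:      Securities +$28B
  Liabilities: Bank reserves +$70B, Currency in circulation −$62B, Government deposits +$20B
Commercial banking system:
  Assets:      Reserves at CB +$70B, Securities +$29B
  Liabilities: Checkable deposits +$99B
So the change in checkable deposits held by the non-bank public at commercial banks is +$99 billion.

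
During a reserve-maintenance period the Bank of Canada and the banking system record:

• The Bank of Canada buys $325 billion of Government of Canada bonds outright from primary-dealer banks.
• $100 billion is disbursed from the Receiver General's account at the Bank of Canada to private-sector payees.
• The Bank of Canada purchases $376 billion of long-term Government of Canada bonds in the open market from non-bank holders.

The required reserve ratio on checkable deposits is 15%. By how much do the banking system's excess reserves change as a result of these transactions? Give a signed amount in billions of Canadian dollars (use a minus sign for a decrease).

OMO purchase (from banks) $325 billion: reserves +$325B, deposits 0.
Government spending $100 billion: reserves +$100B, deposits +$100B.
Asset purchase (from non-banks) $376 billion: reserves +$376B, deposits +$376B.
Totals: Δreserves = +$801B, Δdeposits = +$476B.
Δrequired reserves = 15% × +$476B = +$71.4B.
Δexcess reserves = Δreserves − Δrequired = +$801B − (+$71.4B) = +$729.6 billion.

+$729.6 billion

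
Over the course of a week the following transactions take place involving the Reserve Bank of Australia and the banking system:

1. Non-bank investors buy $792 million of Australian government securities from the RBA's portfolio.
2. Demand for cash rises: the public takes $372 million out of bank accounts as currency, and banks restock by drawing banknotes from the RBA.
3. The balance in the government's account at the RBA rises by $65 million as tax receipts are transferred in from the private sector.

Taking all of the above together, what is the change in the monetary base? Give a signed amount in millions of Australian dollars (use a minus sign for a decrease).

Asset sale (to non-banks) $792 million: RBA balance sheet contracts → −$792M.
Currency withdrawal $372 million: just a shift between currency and reserves — both are base money → 0.
Government account inflow $65 million: reserves shift to a non-base liability → −$65M.
Net: −792 + 0 − 65 = -$857 million.

-$857 million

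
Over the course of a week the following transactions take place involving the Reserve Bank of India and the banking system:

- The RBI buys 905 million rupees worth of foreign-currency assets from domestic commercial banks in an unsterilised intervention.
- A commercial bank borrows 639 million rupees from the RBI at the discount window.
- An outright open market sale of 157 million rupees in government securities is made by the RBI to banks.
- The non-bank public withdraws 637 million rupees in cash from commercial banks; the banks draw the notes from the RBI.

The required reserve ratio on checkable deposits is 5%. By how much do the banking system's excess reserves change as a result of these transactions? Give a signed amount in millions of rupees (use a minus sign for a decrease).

FX purchase 905 million rupees: reserves +905M, deposits 0.
Discount-window loan 639 million rupees: reserves +639M, deposits 0.
OMO sale (to banks) 157 million rupees: reserves −157M, deposits 0.
Currency withdrawal 637 million rupees: reserves −637M, deposits −637M.
Totals: Δreserves = +750M, Δdeposits = −637M.
Δrequired reserves = 5% × −637M = −31.85M.
Δexcess reserves = Δreserves − Δrequired = +750M − (−31.85M) = +781.85 million.

+781.85 million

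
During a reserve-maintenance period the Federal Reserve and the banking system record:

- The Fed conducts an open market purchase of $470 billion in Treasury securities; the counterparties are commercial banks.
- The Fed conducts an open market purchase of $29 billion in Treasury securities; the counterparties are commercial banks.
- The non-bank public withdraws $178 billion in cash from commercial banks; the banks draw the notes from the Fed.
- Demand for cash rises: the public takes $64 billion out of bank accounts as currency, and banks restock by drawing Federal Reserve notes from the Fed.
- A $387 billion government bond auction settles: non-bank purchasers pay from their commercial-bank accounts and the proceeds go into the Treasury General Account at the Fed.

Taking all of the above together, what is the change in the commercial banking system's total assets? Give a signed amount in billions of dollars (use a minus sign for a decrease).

-$629 billion

Fed balance sheet:
  Assets:      Securities +$499B
  Liabilities: Bank reserves −$130B, Currency in circulation +$242B, Government deposits +$387B
Commercial banking system:
  Assets:      Reserves at CB −$130B, Securities −$499B
  Liabilities: Checkable deposits −$629B
Change in total bank assets = -$629 billion.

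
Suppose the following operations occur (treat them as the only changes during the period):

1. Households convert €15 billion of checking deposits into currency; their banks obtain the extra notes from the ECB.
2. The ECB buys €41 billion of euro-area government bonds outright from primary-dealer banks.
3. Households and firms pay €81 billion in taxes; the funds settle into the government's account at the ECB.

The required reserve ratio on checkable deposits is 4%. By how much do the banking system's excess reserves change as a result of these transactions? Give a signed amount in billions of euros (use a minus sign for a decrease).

-€51.16 billion

Currency withdrawal €15 billion: reserves −€15B, deposits −€15B.
OMO purchase (from banks) €41 billion: reserves +€41B, deposits 0.
Government account inflow €81 billion: reserves −€81B, deposits −€81B.
Totals: Δreserves = −€55B, Δdeposits = −€96B.
Δrequired reserves = 4% × −€96B = −€3.84B.
Δexcess reserves = Δreserves − Δrequired = −€55B − (−€3.84B) = -€51.16 billion.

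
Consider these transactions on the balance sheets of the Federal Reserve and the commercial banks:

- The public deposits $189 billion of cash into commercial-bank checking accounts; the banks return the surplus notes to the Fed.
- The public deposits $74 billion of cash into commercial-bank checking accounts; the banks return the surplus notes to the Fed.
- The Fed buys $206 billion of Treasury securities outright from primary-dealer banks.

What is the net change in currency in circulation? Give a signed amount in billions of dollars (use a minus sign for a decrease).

Currency deposit $189 billion: notes return to the central bank → −$189B.
Currency deposit $74 billion: notes return to the central bank → −$74B.
OMO purchase (from banks) $206 billion: no currency enters or leaves circulation → 0.
Net: −189 − 74 + 0 = -$263 billion.

-$263 billion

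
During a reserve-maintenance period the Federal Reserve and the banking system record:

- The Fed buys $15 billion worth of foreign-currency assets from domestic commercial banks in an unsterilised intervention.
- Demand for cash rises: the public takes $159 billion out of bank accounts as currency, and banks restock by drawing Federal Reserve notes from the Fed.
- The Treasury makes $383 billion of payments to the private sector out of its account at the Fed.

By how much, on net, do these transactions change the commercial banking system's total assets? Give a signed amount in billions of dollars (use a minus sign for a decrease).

+$224 billion

FX purchase $15 billion: just an asset swap on bank balance sheets → 0.
Currency withdrawal $159 billion: bank balance sheets shrink → −$159B.
Government spending $383 billion: bank balance sheets expand → +$383B.
Net: 0 − 159 + 383 = +$224 billion.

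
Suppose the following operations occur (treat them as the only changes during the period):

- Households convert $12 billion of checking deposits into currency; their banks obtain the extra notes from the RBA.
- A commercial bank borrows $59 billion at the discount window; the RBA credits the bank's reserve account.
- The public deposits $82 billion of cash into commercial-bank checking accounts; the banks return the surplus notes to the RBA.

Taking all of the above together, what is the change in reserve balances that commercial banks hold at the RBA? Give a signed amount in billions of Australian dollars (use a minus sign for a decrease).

+$129 billion

Currency withdrawal $12 billion: banks swap reserves for currency → −$12B.
Discount-window loan $59 billion: the loan is credited to the bank's reserve account → +$59B.
Currency deposit $82 billion: returned notes are swapped for reserve credit → +$82B.
Net: −12 + 59 + 82 = +$129 billion.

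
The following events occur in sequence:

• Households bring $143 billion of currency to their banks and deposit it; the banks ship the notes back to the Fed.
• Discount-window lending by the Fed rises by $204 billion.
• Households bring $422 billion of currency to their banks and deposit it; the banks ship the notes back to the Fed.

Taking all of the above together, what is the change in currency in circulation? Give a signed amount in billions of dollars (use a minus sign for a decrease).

Currency deposit $143 billion: notes return to the central bank → −$143B.
Discount-window loan $204 billion: no currency enters or leaves circulation → 0.
Currency deposit $422 billion: notes return to the central bank → −$422B.
Net: −143 + 0 − 422 = -$565 billion.

-$565 billion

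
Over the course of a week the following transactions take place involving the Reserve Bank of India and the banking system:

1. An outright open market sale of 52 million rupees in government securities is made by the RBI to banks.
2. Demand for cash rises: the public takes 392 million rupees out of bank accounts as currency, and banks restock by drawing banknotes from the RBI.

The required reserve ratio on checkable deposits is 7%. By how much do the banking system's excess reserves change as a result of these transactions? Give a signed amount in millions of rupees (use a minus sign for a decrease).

OMO sale (to banks) 52 million rupees: reserves −52M, deposits 0.
Currency withdrawal 392 million rupees: reserves −392M, deposits −392M.
Totals: Δreserves = −444M, Δdeposits = −392M.
Δrequired reserves = 7% × −392M = −27.44M.
Δexcess reserves = Δreserves − Δrequired = −444M − (−27.44M) = -416.56 million.

-416.56 million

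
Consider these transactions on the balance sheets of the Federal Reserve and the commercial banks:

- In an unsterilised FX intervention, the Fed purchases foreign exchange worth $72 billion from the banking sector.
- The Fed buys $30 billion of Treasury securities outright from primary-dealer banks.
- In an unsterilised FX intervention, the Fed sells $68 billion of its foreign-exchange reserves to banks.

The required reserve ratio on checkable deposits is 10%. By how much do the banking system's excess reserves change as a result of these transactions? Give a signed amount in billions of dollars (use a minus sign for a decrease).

+$34 billion

FX purchase $72 billion: reserves +$72B, deposits 0.
OMO purchase (from banks) $30 billion: reserves +$30B, deposits 0.
FX sale $68 billion: reserves −$68B, deposits 0.
Totals: Δreserves = +$34B, Δdeposits = 0.
Δrequired reserves = 10% × 0 = 0.
Δexcess reserves = Δreserves − Δrequired = +$34B − (0) = +$34 billion.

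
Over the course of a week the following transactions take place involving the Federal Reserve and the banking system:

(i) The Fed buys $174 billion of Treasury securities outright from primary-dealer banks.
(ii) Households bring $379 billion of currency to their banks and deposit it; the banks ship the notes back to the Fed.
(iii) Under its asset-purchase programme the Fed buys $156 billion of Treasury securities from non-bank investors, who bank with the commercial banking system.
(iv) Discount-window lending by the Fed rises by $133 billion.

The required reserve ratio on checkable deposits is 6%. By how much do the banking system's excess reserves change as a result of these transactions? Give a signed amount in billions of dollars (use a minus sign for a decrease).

OMO purchase (from banks) $174 billion: reserves +$174B, deposits 0.
Currency deposit $379 billion: reserves +$379B, deposits +$379B.
Asset purchase (from non-banks) $156 billion: reserves +$156B, deposits +$156B.
Discount-window loan $133 billion: reserves +$133B, deposits 0.
Totals: Δreserves = +$842B, Δdeposits = +$535B.
Δrequired reserves = 6% × +$535B = +$32.1B.
Δexcess reserves = Δreserves − Δrequired = +$842B − (+$32.1B) = +$809.9 billion.

+$809.9 billion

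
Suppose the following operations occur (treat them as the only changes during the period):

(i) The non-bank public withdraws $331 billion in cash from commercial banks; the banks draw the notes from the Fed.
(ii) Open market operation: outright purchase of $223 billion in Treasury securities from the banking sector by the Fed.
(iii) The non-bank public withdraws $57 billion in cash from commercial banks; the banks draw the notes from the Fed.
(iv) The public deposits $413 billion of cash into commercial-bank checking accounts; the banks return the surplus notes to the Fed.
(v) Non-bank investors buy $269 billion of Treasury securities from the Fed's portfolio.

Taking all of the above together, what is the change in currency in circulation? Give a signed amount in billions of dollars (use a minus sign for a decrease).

-$25 billion

Fed balance sheet:
  Assets:      Securities −$46B
  Liabilities: Bank reserves −$21B, Currency in circulation −$25B
So the change in currency in circulation is -$25 billion.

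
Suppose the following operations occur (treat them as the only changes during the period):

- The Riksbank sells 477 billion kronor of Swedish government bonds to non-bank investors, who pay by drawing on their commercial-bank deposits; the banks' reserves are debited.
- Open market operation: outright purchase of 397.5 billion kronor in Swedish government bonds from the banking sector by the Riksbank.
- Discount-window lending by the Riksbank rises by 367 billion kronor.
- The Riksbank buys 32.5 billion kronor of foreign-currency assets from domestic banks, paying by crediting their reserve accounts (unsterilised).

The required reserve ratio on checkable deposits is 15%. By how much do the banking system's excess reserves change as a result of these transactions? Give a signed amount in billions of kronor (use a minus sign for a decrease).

+391.55 billion

Asset sale (to non-banks) 477 billion kronor: reserves −477B, deposits −477B.
OMO purchase (from banks) 397.5 billion kronor: reserves +397.5B, deposits 0.
Discount-window loan 367 billion kronor: reserves +367B, deposits 0.
FX purchase 32.5 billion kronor: reserves +32.5B, deposits 0.
Totals: Δreserves = +320B, Δdeposits = −477B.
Δrequired reserves = 15% × −477B = −71.55B.
Δexcess reserves = Δreserves − Δrequired = +320B − (−71.55B) = +391.55 billion.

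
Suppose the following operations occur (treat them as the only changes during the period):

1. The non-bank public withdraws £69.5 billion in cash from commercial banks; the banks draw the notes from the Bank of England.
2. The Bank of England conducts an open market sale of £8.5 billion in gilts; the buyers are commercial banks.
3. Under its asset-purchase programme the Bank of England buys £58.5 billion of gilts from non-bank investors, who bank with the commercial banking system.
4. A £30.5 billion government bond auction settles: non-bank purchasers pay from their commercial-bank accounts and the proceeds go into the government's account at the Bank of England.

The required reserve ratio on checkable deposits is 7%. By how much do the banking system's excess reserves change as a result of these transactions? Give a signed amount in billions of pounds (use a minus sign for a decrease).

Currency withdrawal £69.5 billion: reserves −£69.5B, deposits −£69.5B.
OMO sale (to banks) £8.5 billion: reserves −£8.5B, deposits 0.
Asset purchase (from non-banks) £58.5 billion: reserves +£58.5B, deposits +£58.5B.
Government account inflow £30.5 billion: reserves −£30.5B, deposits −£30.5B.
Totals: Δreserves = −£50B, Δdeposits = −£41.5B.
Δrequired reserves = 7% × −£41.5B = −£2.905B.
Δexcess reserves = Δreserves − Δrequired = −£50B − (−£2.905B) = -£47.095 billion.

-£47.095 billion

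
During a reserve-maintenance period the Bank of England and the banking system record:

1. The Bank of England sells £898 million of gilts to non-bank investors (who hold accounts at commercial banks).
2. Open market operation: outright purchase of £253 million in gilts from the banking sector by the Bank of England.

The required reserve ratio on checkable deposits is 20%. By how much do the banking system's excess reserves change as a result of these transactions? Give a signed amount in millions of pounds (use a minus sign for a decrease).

Asset sale (to non-banks) £898 million: reserves −£898M, deposits −£898M.
OMO purchase (from banks) £253 million: reserves +£253M, deposits 0.
Totals: Δreserves = −£645M, Δdeposits = −£898M.
Δrequired reserves = 20% × −£898M = −£179.6M.
Δexcess reserves = Δreserves − Δrequired = −£645M − (−£179.6M) = -£465.4 million.

-£465.4 million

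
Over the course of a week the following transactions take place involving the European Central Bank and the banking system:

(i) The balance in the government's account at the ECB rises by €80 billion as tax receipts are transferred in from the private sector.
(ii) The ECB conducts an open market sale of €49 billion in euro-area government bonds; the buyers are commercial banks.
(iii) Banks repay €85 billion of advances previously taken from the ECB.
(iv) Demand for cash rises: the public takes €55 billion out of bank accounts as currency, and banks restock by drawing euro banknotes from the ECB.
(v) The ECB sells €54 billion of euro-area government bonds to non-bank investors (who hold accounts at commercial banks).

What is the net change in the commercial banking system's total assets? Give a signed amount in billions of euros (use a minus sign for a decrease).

-€274 billion

ECB balance sheet:
  Assets:      Securities −€103B, Loans to banks −€85B
  Liabilities: Bank reserves −€323B, Currency in circulation +€55B, Government deposits +€80B
Commercial banking system:
  Assets:      Reserves at CB −€323B, Securities +€49B
  Liabilities: Checkable deposits −€189B, Borrowings from CB −€85B
Change in total bank assets = -€274 billion.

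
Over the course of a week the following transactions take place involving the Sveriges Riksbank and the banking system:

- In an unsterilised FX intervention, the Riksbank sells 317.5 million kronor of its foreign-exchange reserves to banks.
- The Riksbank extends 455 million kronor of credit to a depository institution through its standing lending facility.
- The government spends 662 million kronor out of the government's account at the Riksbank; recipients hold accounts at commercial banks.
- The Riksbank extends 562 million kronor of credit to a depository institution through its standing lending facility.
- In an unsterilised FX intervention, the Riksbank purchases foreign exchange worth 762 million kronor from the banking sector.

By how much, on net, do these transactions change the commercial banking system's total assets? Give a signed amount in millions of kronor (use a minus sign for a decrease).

FX sale 317.5 million kronor: just an asset swap on bank balance sheets → 0.
Discount-window loan 455 million kronor: bank balance sheets expand → +455M.
Government spending 662 million kronor: bank balance sheets expand → +662M.
Discount-window loan 562 million kronor: bank balance sheets expand → +562M.
FX purchase 762 million kronor: just an asset swap on bank balance sheets → 0.
Net: 0 + 455 + 662 + 562 + 0 = +1679 million.

+1679 million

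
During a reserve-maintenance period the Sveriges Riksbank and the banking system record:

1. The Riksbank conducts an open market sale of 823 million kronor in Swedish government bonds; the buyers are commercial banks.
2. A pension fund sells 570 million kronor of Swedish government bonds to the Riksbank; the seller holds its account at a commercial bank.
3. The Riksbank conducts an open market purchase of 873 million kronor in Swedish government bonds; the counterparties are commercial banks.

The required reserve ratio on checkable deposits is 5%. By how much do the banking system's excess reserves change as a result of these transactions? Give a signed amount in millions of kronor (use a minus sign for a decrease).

+591.5 million

OMO sale (to banks) 823 million kronor: reserves −823M, deposits 0.
Asset purchase (from non-banks) 570 million kronor: reserves +570M, deposits +570M.
OMO purchase (from banks) 873 million kronor: reserves +873M, deposits 0.
Totals: Δreserves = +620M, Δdeposits = +570M.
Δrequired reserves = 5% × +570M = +28.5M.
Δexcess reserves = Δreserves − Δrequired = +620M − (+28.5M) = +591.5 million.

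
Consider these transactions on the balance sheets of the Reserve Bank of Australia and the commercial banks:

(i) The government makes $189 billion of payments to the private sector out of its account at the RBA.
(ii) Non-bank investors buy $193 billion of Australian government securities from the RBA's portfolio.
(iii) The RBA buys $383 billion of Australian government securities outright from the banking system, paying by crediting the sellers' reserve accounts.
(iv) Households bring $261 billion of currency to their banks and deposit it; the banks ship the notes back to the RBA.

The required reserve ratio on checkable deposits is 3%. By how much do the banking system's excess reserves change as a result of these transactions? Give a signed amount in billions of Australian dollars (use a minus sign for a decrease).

Government spending $189 billion: reserves +$189B, deposits +$189B.
Asset sale (to non-banks) $193 billion: reserves −$193B, deposits −$193B.
OMO purchase (from banks) $383 billion: reserves +$383B, deposits 0.
Currency deposit $261 billion: reserves +$261B, deposits +$261B.
Totals: Δreserves = +$640B, Δdeposits = +$257B.
Δrequired reserves = 3% × +$257B = +$7.71B.
Δexcess reserves = Δreserves − Δrequired = +$640B − (+$7.71B) = +$632.29 billion.

+$632.29 billion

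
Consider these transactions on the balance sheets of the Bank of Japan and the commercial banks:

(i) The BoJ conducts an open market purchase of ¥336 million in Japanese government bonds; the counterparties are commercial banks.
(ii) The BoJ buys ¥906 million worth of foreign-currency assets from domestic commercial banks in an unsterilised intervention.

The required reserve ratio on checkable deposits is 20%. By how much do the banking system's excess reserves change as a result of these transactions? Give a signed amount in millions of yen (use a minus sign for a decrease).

OMO purchase (from banks) ¥336 million: reserves +¥336M, deposits 0.
FX purchase ¥906 million: reserves +¥906M, deposits 0.
Totals: Δreserves = +¥1242M, Δdeposits = 0.
Δrequired reserves = 20% × 0 = 0.
Δexcess reserves = Δreserves − Δrequired = +¥1242M − (0) = +¥1242 million.

+¥1242 million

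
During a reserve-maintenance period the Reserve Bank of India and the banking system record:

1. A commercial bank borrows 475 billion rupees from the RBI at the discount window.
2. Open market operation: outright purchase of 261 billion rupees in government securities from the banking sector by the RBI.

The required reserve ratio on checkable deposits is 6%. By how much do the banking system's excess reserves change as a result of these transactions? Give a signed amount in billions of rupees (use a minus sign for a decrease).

+736 billion

Discount-window loan 475 billion rupees: reserves +475B, deposits 0.
OMO purchase (from banks) 261 billion rupees: reserves +261B, deposits 0.
Totals: Δreserves = +736B, Δdeposits = 0.
Δrequired reserves = 6% × 0 = 0.
Δexcess reserves = Δreserves − Δrequired = +736B − (0) = +736 billion.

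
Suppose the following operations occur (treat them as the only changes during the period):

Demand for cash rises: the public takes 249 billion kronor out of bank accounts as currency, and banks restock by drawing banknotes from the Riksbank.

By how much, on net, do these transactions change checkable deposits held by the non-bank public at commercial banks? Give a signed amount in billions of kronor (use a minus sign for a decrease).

Currency withdrawal 249 billion kronor: non-bank counterparties' bank balances fall → −249B.

-249 billion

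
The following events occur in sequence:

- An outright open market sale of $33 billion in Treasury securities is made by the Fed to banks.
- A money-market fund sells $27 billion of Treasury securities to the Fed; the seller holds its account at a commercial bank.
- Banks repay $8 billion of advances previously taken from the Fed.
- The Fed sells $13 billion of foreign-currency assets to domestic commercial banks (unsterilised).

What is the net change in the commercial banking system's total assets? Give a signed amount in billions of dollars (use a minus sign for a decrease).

Fed balance sheet:
  Assets:      Securities −$6B, Loans to banks −$8B, Foreign assets −$13B
  Liabilities: Bank reserves −$27B
Commercial banking system:
  Assets:      Reserves at CB −$27B, Securities +$33B, Foreign assets +$13B
  Liabilities: Checkable deposits +$27B, Borrowings from CB −$8B
Change in total bank assets = +$19 billion.

+$19 billion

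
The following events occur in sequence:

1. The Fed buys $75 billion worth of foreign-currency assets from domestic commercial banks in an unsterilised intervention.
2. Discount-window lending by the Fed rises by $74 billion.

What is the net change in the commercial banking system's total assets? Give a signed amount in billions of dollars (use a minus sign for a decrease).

FX purchase $75 billion: just an asset swap on bank balance sheets → 0.
Discount-window loan $74 billion: bank balance sheets expand → +$74B.
Net: 0 + 74 = +$74 billion.

+$74 billion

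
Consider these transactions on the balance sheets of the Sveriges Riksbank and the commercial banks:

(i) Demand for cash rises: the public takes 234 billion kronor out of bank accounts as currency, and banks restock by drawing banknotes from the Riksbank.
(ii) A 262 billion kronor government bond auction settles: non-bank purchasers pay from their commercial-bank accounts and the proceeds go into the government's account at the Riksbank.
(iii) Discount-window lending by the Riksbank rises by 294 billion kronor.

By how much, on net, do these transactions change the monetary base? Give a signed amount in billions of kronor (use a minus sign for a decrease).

+32 billion

Riksbank balance sheet:
  Assets:      Loans to banks +294B
  Liabilities: Bank reserves −202B, Currency in circulation +234B, Government deposits +262B
Commercial banking system:
  Assets:      Reserves at CB −202B
  Liabilities: Checkable deposits −496B, Borrowings from CB +294B
Monetary base = currency + reserves: +234B + (−202B) = +32 billion.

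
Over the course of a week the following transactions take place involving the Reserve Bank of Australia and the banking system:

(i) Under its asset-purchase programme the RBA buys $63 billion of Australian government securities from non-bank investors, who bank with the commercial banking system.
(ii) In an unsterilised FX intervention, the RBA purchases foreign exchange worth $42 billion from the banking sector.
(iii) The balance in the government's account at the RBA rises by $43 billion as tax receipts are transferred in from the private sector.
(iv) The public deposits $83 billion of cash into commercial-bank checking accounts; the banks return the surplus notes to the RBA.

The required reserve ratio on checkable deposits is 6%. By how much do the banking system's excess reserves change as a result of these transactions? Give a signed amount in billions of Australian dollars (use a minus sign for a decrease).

+$138.82 billion

Asset purchase (from non-banks) $63 billion: reserves +$63B, deposits +$63B.
FX purchase $42 billion: reserves +$42B, deposits 0.
Government account inflow $43 billion: reserves −$43B, deposits −$43B.
Currency deposit $83 billion: reserves +$83B, deposits +$83B.
Totals: Δreserves = +$145B, Δdeposits = +$103B.
Δrequired reserves = 6% × +$103B = +$6.18B.
Δexcess reserves = Δreserves − Δrequired = +$145B − (+$6.18B) = +$138.82 billion.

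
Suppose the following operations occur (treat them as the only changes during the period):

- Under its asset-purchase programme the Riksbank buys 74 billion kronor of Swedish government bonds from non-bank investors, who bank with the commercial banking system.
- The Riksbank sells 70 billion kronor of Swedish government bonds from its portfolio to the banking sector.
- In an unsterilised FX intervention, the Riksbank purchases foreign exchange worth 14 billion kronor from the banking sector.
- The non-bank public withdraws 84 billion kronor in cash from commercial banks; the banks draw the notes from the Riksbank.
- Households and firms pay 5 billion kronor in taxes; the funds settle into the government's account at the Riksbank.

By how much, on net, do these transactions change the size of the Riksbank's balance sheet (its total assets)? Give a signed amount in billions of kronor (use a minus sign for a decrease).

+18 billion

Asset purchase (from non-banks) 74 billion kronor: a Riksbank asset is acquired → +74B.
OMO sale (to banks) 70 billion kronor: a Riksbank asset is shed → −70B.
FX purchase 14 billion kronor: a Riksbank asset is acquired → +14B.
Currency withdrawal 84 billion kronor: only the composition of liabilities changes → 0.
Government account inflow 5 billion kronor: only the composition of liabilities changes → 0.
Net: 74 − 70 + 14 + 0 + 0 = +18 billion.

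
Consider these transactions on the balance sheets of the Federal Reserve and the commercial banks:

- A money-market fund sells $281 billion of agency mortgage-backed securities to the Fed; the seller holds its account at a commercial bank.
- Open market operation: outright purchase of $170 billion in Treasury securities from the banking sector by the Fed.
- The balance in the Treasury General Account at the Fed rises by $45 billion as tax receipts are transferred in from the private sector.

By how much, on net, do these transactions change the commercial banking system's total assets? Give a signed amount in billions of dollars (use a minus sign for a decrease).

+$236 billion

Fed balance sheet:
  Assets:      Securities +$451B
  Liabilities: Bank reserves +$406B, Government deposits +$45B
Commercial banking system:
  Assets:      Reserves at CB +$406B, Securities −$170B
  Liabilities: Checkable deposits +$236B
Change in total bank assets = +$236 billion.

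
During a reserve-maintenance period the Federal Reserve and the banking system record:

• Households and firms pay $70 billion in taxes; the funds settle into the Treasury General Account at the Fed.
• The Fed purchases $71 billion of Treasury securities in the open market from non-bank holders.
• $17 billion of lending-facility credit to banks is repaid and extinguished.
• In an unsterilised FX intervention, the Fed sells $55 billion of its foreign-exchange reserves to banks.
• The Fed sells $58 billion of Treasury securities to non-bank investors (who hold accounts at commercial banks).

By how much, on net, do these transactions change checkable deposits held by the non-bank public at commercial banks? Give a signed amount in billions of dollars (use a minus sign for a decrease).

Fed balance sheet:
  Assets:      Securities +$13B, Loans to banks −$17B, Foreign assets −$55B
  Liabilities: Bank reserves −$129B, Government deposits +$70B
Commercial banking system:
  Assets:      Reserves at CB −$129B, Foreign assets +$55B
  Liabilities: Checkable deposits −$57B, Borrowings from CB −$17B
So the change in checkable deposits held by the non-bank public at commercial banks is -$57 billion.

-$57 billion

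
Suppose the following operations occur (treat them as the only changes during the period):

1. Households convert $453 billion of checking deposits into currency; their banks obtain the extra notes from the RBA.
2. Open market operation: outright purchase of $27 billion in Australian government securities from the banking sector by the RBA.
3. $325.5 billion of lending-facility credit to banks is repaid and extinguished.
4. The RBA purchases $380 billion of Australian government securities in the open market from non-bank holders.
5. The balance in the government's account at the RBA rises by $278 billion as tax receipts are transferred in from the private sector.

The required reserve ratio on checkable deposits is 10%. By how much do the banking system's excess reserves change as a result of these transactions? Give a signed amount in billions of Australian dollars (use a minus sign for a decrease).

Currency withdrawal $453 billion: reserves −$453B, deposits −$453B.
OMO purchase (from banks) $27 billion: reserves +$27B, deposits 0.
Discount-window repayment $325.5 billion: reserves −$325.5B, deposits 0.
Asset purchase (from non-banks) $380 billion: reserves +$380B, deposits +$380B.
Government account inflow $278 billion: reserves −$278B, deposits −$278B.
Totals: Δreserves = −$649.5B, Δdeposits = −$351B.
Δrequired reserves = 10% × −$351B = −$35.1B.
Δexcess reserves = Δreserves − Δrequired = −$649.5B − (−$35.1B) = -$614.4 billion.

-$614.4 billion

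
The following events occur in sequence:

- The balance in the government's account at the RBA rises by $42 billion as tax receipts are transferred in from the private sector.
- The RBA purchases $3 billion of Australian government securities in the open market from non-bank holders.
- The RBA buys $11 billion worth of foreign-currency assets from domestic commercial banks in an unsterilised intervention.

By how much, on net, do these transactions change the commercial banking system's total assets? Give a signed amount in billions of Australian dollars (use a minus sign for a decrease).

RBA balance sheet:
  Assets:      Securities +$3B, Foreign assets +$11B
  Liabilities: Bank reserves −$28B, Government deposits +$42B
Commercial banking system:
  Assets:      Reserves at CB −$28B, Foreign assets −$11B
  Liabilities: Checkable deposits −$39B
Change in total bank assets = -$39 billion.

-$39 billion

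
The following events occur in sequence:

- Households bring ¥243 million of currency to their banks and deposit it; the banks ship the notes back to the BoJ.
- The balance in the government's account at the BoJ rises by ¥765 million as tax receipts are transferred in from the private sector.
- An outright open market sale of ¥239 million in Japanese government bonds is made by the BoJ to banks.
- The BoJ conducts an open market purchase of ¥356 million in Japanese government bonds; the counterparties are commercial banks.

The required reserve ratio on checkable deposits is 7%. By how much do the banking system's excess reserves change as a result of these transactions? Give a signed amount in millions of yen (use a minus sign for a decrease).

-¥368.46 million

Currency deposit ¥243 million: reserves +¥243M, deposits +¥243M.
Government account inflow ¥765 million: reserves −¥765M, deposits −¥765M.
OMO sale (to banks) ¥239 million: reserves −¥239M, deposits 0.
OMO purchase (from banks) ¥356 million: reserves +¥356M, deposits 0.
Totals: Δreserves = −¥405M, Δdeposits = −¥522M.
Δrequired reserves = 7% × −¥522M = −¥36.54M.
Δexcess reserves = Δreserves − Δrequired = −¥405M − (−¥36.54M) = -¥368.46 million.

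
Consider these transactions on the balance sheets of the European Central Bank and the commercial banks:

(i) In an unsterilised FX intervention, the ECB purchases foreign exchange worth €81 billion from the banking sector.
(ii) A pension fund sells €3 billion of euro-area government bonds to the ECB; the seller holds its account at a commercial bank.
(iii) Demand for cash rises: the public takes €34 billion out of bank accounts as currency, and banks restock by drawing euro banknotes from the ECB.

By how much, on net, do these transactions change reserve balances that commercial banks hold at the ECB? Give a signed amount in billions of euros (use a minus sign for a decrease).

FX purchase €81 billion: the ECB pays by crediting reserve accounts → +€81B.
Asset purchase (from non-banks) €3 billion: the ECB pays by crediting reserve accounts → +€3B.
Currency withdrawal €34 billion: banks swap reserves for currency → −€34B.
Net: 81 + 3 − 34 = +€50 billion.

+€50 billion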